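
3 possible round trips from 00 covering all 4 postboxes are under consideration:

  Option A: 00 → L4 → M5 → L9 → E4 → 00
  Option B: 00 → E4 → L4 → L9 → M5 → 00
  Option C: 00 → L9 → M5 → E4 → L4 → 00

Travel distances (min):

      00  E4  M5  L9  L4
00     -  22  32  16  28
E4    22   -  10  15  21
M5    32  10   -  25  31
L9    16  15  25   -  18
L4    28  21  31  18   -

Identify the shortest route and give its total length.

Option A: 28 + 31 + 25 + 15 + 22 = 121
Option B: 22 + 21 + 18 + 25 + 32 = 118
Option C: 16 + 25 + 10 + 21 + 28 = 100

Shortest is Option C, total 100 min.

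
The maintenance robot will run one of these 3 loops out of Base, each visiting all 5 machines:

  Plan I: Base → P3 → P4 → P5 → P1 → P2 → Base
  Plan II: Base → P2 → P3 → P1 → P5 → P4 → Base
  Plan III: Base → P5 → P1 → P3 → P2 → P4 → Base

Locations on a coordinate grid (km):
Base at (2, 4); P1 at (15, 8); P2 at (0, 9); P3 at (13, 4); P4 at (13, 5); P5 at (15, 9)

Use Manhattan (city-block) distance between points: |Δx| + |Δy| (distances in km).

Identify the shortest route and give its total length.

Plan I: 11 + 1 + 6 + 1 + 16 + 7 = 42
Plan II: 7 + 18 + 6 + 1 + 6 + 12 = 50
Plan III: 18 + 1 + 6 + 18 + 17 + 12 = 72

Shortest is Plan I, total 42 km.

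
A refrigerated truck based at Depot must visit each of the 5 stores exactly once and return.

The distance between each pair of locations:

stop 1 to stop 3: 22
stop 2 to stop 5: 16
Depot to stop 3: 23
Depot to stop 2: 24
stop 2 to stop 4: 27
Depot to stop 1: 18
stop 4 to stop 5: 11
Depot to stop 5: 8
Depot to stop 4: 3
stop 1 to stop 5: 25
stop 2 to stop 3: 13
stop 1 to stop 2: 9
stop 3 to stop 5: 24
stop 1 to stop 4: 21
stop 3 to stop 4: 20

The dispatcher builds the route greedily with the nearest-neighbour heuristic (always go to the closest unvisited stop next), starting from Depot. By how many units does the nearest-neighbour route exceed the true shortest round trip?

Depot: stop 4=3, stop 5=8, stop 1=18, stop 3=23, stop 2=24 ⇒ stop 4
stop 4: stop 5=11, stop 3=20, stop 1=21, stop 2=27 ⇒ stop 5
stop 5: stop 2=16, stop 3=24, stop 1=25 ⇒ stop 2
stop 2: stop 1=9, stop 3=13 ⇒ stop 1
stop 1: stop 3=22 ⇒ stop 3
NN route Depot → stop 4 → stop 5 → stop 2 → stop 1 → stop 3 → Depot costs 84.
Optimal: Depot → stop 1 → stop 2 → stop 3 → stop 5 → stop 4 → Depot costs 78 (by enumerating all 60 distinct tours).
Excess = 84 − 78 = 6.

6 longer than the optimal tour.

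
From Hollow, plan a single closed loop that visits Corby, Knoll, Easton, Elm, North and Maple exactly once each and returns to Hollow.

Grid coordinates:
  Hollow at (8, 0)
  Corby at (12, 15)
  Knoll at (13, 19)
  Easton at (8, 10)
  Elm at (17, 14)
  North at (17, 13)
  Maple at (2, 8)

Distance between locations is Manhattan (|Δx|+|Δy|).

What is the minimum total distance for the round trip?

There are 360 distinct closed tours to check (reversals are equivalent).
Hollow→Corby→Knoll→Easton→Elm→North→Maple→Hollow: 19+5+14+13+1+20+14 = 86
Hollow→Corby→Knoll→Easton→Elm→Maple→North→Hollow: 19+5+14+13+21+20+22 = 114
Hollow→Corby→Knoll→Easton→North→Elm→Maple→Hollow: 19+5+14+12+1+21+14 = 86
Hollow→Corby→Knoll→Easton→North→Maple→Elm→Hollow: 19+5+14+12+20+21+23 = 114
Hollow→Corby→Knoll→Easton→Maple→Elm→North→Hollow: 19+5+14+8+21+1+22 = 90
Hollow→Corby→Knoll→Easton→Maple→North→Elm→Hollow: 19+5+14+8+20+1+23 = 90
Hollow→Corby→Knoll→Elm→Easton→North→Maple→Hollow: 19+5+9+13+12+20+14 = 92
Hollow→Corby→Knoll→Elm→Easton→Maple→North→Hollow: 19+5+9+13+8+20+22 = 96
… (352 more)
Hollow→Corby→Knoll→Elm→North→Easton→Maple→Hollow: 19+5+9+1+12+8+14 = 68  ← best
The minimum is 68.
One optimal route: Hollow → Corby → Knoll → Elm → North → Easton → Maple → Hollow (or its reverse).

Minimum total distance: 68.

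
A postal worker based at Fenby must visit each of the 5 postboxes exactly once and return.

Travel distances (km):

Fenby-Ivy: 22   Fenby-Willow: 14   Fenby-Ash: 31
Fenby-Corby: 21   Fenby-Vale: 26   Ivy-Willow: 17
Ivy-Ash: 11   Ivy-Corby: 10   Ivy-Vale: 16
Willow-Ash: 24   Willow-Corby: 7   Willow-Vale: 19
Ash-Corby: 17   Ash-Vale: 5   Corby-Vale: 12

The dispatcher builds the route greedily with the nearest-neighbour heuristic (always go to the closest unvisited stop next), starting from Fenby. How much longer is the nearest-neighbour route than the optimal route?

Excess over optimum: 2 km.

Fenby: Willow=14, Corby=21, Ivy=22, Vale=26, Ash=31 ⇒ Willow
Willow: Corby=7, Ivy=17, Vale=19, Ash=24 ⇒ Corby
Corby: Ivy=10, Vale=12, Ash=17 ⇒ Ivy
Ivy: Ash=11, Vale=16 ⇒ Ash
Ash: Vale=5 ⇒ Vale
NN route Fenby → Willow → Corby → Ivy → Ash → Vale → Fenby costs 73.
Optimal: Fenby → Ivy → Ash → Vale → Corby → Willow → Fenby costs 71 (by enumerating all 60 distinct tours).
Excess = 73 − 71 = 2.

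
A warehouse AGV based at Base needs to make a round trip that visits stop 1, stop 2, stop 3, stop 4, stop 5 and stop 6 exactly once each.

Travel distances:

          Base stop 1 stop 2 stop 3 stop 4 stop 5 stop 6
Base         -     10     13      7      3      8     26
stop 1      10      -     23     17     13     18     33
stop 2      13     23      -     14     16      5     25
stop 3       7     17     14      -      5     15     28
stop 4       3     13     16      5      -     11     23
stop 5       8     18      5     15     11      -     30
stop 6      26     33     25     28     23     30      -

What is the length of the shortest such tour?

Base → stop 1 → stop 2 → stop 3 → stop 4 → stop 5 → stop 6 → Base: 10+23+14+5+11+30+26 = 119
Base → stop 1 → stop 2 → stop 3 → stop 4 → stop 6 → stop 5 → Base: 10+23+14+5+23+30+8 = 113
Base → stop 1 → stop 2 → stop 3 → stop 5 → stop 4 → stop 6 → Base: 10+23+14+15+11+23+26 = 122
Base → stop 1 → stop 2 → stop 3 → stop 5 → stop 6 → stop 4 → Base: 10+23+14+15+30+23+3 = 118
Base → stop 1 → stop 2 → stop 3 → stop 6 → stop 4 → stop 5 → Base: 10+23+14+28+23+11+8 = 117
Base → stop 1 → stop 2 → stop 3 → stop 6 → stop 5 → stop 4 → Base: 10+23+14+28+30+11+3 = 119
Base → stop 1 → stop 2 → stop 4 → stop 3 → stop 5 → stop 6 → Base: 10+23+16+5+15+30+26 = 125
Base → stop 1 → stop 2 → stop 4 → stop 3 → stop 6 → stop 5 → Base: 10+23+16+5+28+30+8 = 120
… (352 more)
Base → stop 1 → stop 3 → stop 4 → stop 6 → stop 2 → stop 5 → Base: 10+17+5+23+25+5+8 = 93  ← best
The minimum is 93.
One optimal route: Base → stop 1 → stop 3 → stop 4 → stop 6 → stop 2 → stop 5 → Base (or its reverse).

Minimum total distance: 93.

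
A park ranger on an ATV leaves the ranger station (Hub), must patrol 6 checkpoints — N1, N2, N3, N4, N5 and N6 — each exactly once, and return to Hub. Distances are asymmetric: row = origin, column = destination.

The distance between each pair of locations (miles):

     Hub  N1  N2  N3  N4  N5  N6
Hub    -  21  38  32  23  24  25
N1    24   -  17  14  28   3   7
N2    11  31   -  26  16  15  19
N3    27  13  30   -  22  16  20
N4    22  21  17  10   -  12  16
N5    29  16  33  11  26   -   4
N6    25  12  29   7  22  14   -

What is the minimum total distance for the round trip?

Hub→N1→N2→N3→N4→N5→N6→Hub: 21+17+26+22+12+4+25 = 127
Hub→N1→N2→N3→N4→N6→N5→Hub: 21+17+26+22+16+14+29 = 145
Hub→N1→N2→N3→N5→N4→N6→Hub: 21+17+26+16+26+16+25 = 147
Hub→N1→N2→N3→N5→N6→N4→Hub: 21+17+26+16+4+22+22 = 128
Hub→N1→N2→N3→N6→N4→N5→Hub: 21+17+26+20+22+12+29 = 147
Hub→N1→N2→N3→N6→N5→N4→Hub: 21+17+26+20+14+26+22 = 146
Hub→N1→N2→N4→N3→N5→N6→Hub: 21+17+16+10+16+4+25 = 109
Hub→N1→N2→N4→N3→N6→N5→Hub: 21+17+16+10+20+14+29 = 127
… (712 more)
Hub→N1→N5→N6→N3→N4→N2→Hub: 21+3+4+7+22+17+11 = 85  ← best
The minimum is 85.
One optimal route: Hub → N1 → N5 → N6 → N3 → N4 → N2 → Hub.

Minimum total distance: 85 miles.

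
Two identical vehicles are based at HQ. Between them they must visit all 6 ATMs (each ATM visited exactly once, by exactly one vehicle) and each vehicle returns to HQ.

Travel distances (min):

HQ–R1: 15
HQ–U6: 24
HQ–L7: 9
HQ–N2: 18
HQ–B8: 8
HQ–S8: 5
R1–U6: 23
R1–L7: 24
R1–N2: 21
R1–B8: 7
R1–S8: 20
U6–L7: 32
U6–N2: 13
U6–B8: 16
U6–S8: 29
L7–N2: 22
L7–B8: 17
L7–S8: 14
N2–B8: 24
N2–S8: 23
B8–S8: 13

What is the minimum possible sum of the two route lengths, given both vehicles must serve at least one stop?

Try each way of splitting the stops between the two vehicles (each non-empty) and, for each split, find the best tour for each vehicle:
  {R1} + {U6, L7, N2, B8, S8}: 30 + 78 = 108
  {U6} + {R1, L7, N2, B8, S8}: 48 + 77 = 125
  {R1, U6} + {L7, N2, B8, S8}: 62 + 73 = 135
  {L7} + {R1, U6, N2, B8, S8}: 18 + 79 = 97
  {R1, L7} + {U6, N2, B8, S8}: 48 + 65 = 113
  {U6, L7} + {R1, N2, B8, S8}: 65 + 64 = 129
  … (31 splits in total)
  {R1, U6, L7, N2, B8} + {S8}: 82 + 10 = 92  ← best
Best: vehicle 1 HQ → R1 → B8 → U6 → N2 → L7 → HQ = 82; vehicle 2 HQ → S8 → HQ = 10; combined 92.

92 min — the smallest possible combined total.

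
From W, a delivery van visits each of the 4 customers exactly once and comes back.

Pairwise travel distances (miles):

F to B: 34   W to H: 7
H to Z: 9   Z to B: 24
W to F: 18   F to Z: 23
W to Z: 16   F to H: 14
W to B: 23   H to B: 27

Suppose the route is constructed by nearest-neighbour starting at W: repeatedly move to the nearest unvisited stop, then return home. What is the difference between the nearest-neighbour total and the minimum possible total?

8 miles longer than the optimal tour.

W: H=7, Z=16, F=18, B=23 ⇒ H
H: Z=9, F=14, B=27 ⇒ Z
Z: F=23, B=24 ⇒ F
F: B=34 ⇒ B
NN route W → H → Z → F → B → W costs 96.
Optimal: W → F → H → Z → B → W costs 88 (by enumerating all 12 distinct tours).
Excess = 96 − 88 = 8.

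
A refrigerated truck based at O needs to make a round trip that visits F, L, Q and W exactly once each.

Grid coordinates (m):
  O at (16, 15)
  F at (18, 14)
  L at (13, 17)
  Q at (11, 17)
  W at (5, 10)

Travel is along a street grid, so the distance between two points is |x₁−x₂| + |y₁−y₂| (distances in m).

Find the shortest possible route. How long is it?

There are 12 distinct closed tours to check (reversals are equivalent).
O-F-L-Q-W-O: 3+8+2+13+16 = 42
O-F-L-W-Q-O: 3+8+15+13+7 = 46
O-F-Q-L-W-O: 3+10+2+15+16 = 46
O-F-Q-W-L-O: 3+10+13+15+5 = 46
O-F-W-L-Q-O: 3+17+15+2+7 = 44
O-F-W-Q-L-O: 3+17+13+2+5 = 40
O-L-F-Q-W-O: 5+8+10+13+16 = 52
O-L-F-W-Q-O: 5+8+17+13+7 = 50
O-L-Q-F-W-O: 5+2+10+17+16 = 50
O-L-W-F-Q-O: 5+15+17+10+7 = 54
O-Q-F-L-W-O: 7+10+8+15+16 = 56
O-Q-L-F-W-O: 7+2+8+17+16 = 50
The minimum is 40.
One optimal route: O → F → W → Q → L → O (or its reverse).

Shortest round trip = 40 m.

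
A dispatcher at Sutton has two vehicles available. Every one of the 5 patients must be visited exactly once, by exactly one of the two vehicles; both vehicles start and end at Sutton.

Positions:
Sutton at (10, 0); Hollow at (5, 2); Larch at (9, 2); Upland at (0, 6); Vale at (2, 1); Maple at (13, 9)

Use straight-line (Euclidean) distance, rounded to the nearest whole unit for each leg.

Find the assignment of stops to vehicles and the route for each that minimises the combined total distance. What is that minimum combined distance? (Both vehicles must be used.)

Check every non-empty split of the stops between the two vehicles; for each half take its own optimal tour:
  {Hollow} + {Larch, Upland, Vale, Maple}: 10 + 36 = 46
  {Larch} + {Hollow, Upland, Vale, Maple}: 4 + 35 = 39
  {Hollow, Larch} + {Upland, Vale, Maple}: 11 + 35 = 46
  {Upland} + {Hollow, Larch, Vale, Maple}: 24 + 32 = 56
  {Hollow, Upland} + {Larch, Vale, Maple}: 23 + 32 = 55
  {Larch, Upland} + {Hollow, Vale, Maple}: 24 + 31 = 55
  … (15 splits in total)
Best: vehicle 1 Sutton → Larch → Sutton = 4; vehicle 2 Sutton → Hollow → Vale → Upland → Maple → Sutton = 35; combined 39.

Minimum combined distance: 39.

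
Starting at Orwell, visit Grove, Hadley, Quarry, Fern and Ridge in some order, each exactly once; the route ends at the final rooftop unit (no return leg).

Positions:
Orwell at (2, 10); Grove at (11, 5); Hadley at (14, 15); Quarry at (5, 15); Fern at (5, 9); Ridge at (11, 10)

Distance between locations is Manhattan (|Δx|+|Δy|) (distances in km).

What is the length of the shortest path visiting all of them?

32 km — the minimum one-way total.

There are 5! = 120 possible orderings.
Orwell → Grove → Hadley → Quarry → Fern → Ridge: 14+13+9+6+7 = 49
Orwell → Grove → Hadley → Quarry → Ridge → Fern: 14+13+9+11+7 = 54
Orwell → Grove → Hadley → Fern → Quarry → Ridge: 14+13+15+6+11 = 59
Orwell → Grove → Hadley → Fern → Ridge → Quarry: 14+13+15+7+11 = 60
Orwell → Grove → Hadley → Ridge → Quarry → Fern: 14+13+8+11+6 = 52
Orwell → Grove → Hadley → Ridge → Fern → Quarry: 14+13+8+7+6 = 48
Orwell → Grove → Quarry → Hadley → Fern → Ridge: 14+16+9+15+7 = 61
Orwell → Grove → Quarry → Hadley → Ridge → Fern: 14+16+9+8+7 = 54
Orwell → Grove → Quarry → Fern → Hadley → Ridge: 14+16+6+15+8 = 59
Orwell → Grove → Quarry → Fern → Ridge → Hadley: 14+16+6+7+8 = 51
Orwell → Grove → Quarry → Ridge → Hadley → Fern: 14+16+11+8+15 = 64
Orwell → Grove → Quarry → Ridge → Fern → Hadley: 14+16+11+7+15 = 63
Orwell → Grove → Fern → Hadley → Quarry → Ridge: 14+10+15+9+11 = 59
Orwell → Grove → Fern → Hadley → Ridge → Quarry: 14+10+15+8+11 = 58
… (106 more)
Orwell → Fern → Quarry → Hadley → Ridge → Grove: 4+6+9+8+5 = 32  ← best
The minimum is 32.
One shortest path: Orwell → Fern → Quarry → Hadley → Ridge → Grove.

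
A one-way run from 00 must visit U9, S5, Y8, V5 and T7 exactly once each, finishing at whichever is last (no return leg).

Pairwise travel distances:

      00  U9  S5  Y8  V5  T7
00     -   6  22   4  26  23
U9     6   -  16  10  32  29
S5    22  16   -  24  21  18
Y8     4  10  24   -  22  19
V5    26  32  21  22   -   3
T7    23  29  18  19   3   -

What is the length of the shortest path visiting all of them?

Shortest open route: 51.

There are 5! = 120 possible orderings.
00 - U9 - S5 - Y8 - V5 - T7: 6+16+24+22+3 = 71
00 - U9 - S5 - Y8 - T7 - V5: 6+16+24+19+3 = 68
00 - U9 - S5 - V5 - Y8 - T7: 6+16+21+22+19 = 84
00 - U9 - S5 - V5 - T7 - Y8: 6+16+21+3+19 = 65
00 - U9 - S5 - T7 - Y8 - V5: 6+16+18+19+22 = 81
00 - U9 - S5 - T7 - V5 - Y8: 6+16+18+3+22 = 65
00 - U9 - Y8 - S5 - V5 - T7: 6+10+24+21+3 = 64
00 - U9 - Y8 - S5 - T7 - V5: 6+10+24+18+3 = 61
00 - U9 - Y8 - V5 - S5 - T7: 6+10+22+21+18 = 77
00 - U9 - Y8 - V5 - T7 - S5: 6+10+22+3+18 = 59
00 - U9 - Y8 - T7 - S5 - V5: 6+10+19+18+21 = 74
00 - U9 - Y8 - T7 - V5 - S5: 6+10+19+3+21 = 59
00 - U9 - V5 - S5 - Y8 - T7: 6+32+21+24+19 = 102
00 - U9 - V5 - S5 - T7 - Y8: 6+32+21+18+19 = 96
… (106 more)
00 - Y8 - U9 - S5 - T7 - V5: 4+10+16+18+3 = 51  ← best
The minimum is 51.
One shortest path: 00 → Y8 → U9 → S5 → T7 → V5.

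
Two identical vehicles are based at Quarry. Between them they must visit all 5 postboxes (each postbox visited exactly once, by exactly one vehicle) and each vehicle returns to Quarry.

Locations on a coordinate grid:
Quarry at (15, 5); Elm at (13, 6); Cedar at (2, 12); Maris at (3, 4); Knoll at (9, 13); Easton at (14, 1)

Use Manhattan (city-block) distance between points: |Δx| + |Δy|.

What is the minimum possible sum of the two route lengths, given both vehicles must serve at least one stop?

Try each way of splitting the stops between the two vehicles (each non-empty) and, for each split, find the best tour for each vehicle:
  {Elm} + {Cedar, Maris, Knoll, Easton}: 6 + 50 = 56
  {Cedar} + {Elm, Maris, Knoll, Easton}: 40 + 48 = 88
  {Elm, Cedar} + {Maris, Knoll, Easton}: 40 + 48 = 88
  {Maris} + {Elm, Cedar, Knoll, Easton}: 26 + 50 = 76
  {Elm, Maris} + {Cedar, Knoll, Easton}: 28 + 50 = 78
  {Cedar, Maris} + {Elm, Knoll, Easton}: 42 + 36 = 78
  … (15 splits in total)
  {Elm, Cedar, Maris, Knoll} + {Easton}: 44 + 10 = 54  ← best
Best: vehicle 1 Quarry → Elm → Knoll → Cedar → Maris → Quarry = 44; vehicle 2 Quarry → Easton → Quarry = 10; combined 54.

Minimum combined distance: 54.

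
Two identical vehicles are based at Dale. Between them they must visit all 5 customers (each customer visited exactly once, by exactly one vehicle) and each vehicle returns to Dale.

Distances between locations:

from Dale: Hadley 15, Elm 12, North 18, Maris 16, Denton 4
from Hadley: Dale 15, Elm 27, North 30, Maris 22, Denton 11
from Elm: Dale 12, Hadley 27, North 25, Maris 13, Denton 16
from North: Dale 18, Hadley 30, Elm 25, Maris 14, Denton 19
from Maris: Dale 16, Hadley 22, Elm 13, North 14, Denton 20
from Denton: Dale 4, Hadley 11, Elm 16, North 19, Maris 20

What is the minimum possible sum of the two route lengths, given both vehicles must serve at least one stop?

There are 2^4 − 1 = 15 ways to divide the 5 stops into two non-empty groups. For each, the best each vehicle can do is its own shortest tour through its group:
  {Hadley} + {Elm, North, Maris, Denton}: 30 + 62 = 92
  {Elm} + {Hadley, North, Maris, Denton}: 24 + 69 = 93
  {Hadley, Elm} + {North, Maris, Denton}: 54 + 53 = 107
  {North} + {Hadley, Elm, Maris, Denton}: 36 + 62 = 98
  {Hadley, North} + {Elm, Maris, Denton}: 63 + 49 = 112
  {Elm, North} + {Hadley, Maris, Denton}: 55 + 53 = 108
  … (15 splits in total)
  {Elm, North, Maris} + {Hadley, Denton}: 57 + 30 = 87  ← best
Best: vehicle 1 Dale → Elm → Maris → North → Dale = 57; vehicle 2 Dale → Hadley → Denton → Dale = 30; combined 87.

87 — the smallest possible combined total.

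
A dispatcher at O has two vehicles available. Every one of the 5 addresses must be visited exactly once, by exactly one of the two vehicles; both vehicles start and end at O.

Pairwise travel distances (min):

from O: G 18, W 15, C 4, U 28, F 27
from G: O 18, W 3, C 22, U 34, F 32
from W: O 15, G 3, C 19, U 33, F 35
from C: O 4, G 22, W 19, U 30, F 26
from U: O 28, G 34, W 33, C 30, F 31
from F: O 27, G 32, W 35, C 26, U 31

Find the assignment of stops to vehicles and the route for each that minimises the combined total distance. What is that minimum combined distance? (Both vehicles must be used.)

117 min — the smallest possible combined total.

Check every non-empty split of the stops between the two vehicles; for each half take its own optimal tour:
  {G} + {W, C, U, F}: 36 + 109 = 145
  {W} + {G, C, U, F}: 30 + 113 = 143
  {G, W} + {C, U, F}: 36 + 89 = 125
  {C} + {G, W, U, F}: 8 + 109 = 117
  {G, C} + {W, U, F}: 44 + 106 = 150
  {W, C} + {G, U, F}: 38 + 109 = 147
  … (15 splits in total)
Best: vehicle 1 O → C → O = 8; vehicle 2 O → W → G → F → U → O = 109; combined 117.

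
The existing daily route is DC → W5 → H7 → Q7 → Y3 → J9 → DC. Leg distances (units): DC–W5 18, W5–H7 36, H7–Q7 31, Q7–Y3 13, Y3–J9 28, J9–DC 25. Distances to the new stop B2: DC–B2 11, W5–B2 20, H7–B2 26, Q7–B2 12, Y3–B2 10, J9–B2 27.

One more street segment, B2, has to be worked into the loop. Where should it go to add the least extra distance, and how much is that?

Minimum extra distance: 7, inserting B2 between H7 and Q7.

Insertion cost between consecutive stops i–j is d(i,B2) + d(B2,j) − d(i,j):
  between DC and W5: 11 + 20 − 18 = 13
  between W5 and H7: 20 + 26 − 36 = 10
  between H7 and Q7: 26 + 12 − 31 = 7
  between Q7 and Y3: 12 + 10 − 13 = 9
  between Y3 and J9: 10 + 27 − 28 = 9
  between J9 and DC: 27 + 11 − 25 = 13
Cheapest insertion is between H7 and Q7, adding 7.
New total = 151 + 7 = 158.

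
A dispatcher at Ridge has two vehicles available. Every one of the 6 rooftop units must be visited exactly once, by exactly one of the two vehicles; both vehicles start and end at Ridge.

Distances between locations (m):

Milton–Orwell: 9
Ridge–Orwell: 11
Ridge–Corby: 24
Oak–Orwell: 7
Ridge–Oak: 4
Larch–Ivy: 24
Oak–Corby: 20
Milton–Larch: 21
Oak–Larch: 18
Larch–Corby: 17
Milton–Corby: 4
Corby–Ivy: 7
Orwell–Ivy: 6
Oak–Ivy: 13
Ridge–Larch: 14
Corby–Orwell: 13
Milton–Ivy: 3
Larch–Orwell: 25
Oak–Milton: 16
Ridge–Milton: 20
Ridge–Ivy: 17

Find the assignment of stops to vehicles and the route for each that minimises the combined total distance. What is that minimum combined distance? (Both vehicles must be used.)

Try each way of splitting the stops between the two vehicles (each non-empty) and, for each split, find the best tour for each vehicle:
  {Oak} + {Milton, Larch, Corby, Orwell, Ivy}: 8 + 55 = 63
  {Milton} + {Oak, Larch, Corby, Orwell, Ivy}: 40 + 55 = 95
  {Oak, Milton} + {Larch, Corby, Orwell, Ivy}: 40 + 55 = 95
  {Larch} + {Oak, Milton, Corby, Orwell, Ivy}: 28 + 48 = 76
  {Oak, Larch} + {Milton, Corby, Orwell, Ivy}: 36 + 48 = 84
  {Milton, Larch} + {Oak, Corby, Orwell, Ivy}: 55 + 48 = 103
  … (31 splits in total)
Best: vehicle 1 Ridge → Oak → Ridge = 8; vehicle 2 Ridge → Larch → Corby → Milton → Ivy → Orwell → Ridge = 55; combined 63.

Minimum combined distance: 63 m.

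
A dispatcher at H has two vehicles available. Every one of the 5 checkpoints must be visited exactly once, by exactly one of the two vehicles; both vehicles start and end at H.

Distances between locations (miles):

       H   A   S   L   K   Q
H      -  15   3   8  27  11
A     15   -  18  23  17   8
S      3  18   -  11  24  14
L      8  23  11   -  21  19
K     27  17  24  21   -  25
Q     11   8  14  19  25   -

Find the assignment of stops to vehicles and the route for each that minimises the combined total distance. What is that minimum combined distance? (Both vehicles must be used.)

There are 2^4 − 1 = 15 ways to divide the 5 stops into two non-empty groups. For each, the best each vehicle can do is its own shortest tour through its group:
  {A} + {S, L, K, Q}: 30 + 71 = 101
  {S} + {A, L, K, Q}: 6 + 65 = 71
  {A, S} + {L, K, Q}: 36 + 65 = 101
  {L} + {A, S, K, Q}: 16 + 63 = 79
  {A, L} + {S, K, Q}: 46 + 63 = 109
  {S, L} + {A, K, Q}: 22 + 63 = 85
  … (15 splits in total)
Best: vehicle 1 H → S → H = 6; vehicle 2 H → L → K → A → Q → H = 65; combined 71.

71 miles — the smallest possible combined total.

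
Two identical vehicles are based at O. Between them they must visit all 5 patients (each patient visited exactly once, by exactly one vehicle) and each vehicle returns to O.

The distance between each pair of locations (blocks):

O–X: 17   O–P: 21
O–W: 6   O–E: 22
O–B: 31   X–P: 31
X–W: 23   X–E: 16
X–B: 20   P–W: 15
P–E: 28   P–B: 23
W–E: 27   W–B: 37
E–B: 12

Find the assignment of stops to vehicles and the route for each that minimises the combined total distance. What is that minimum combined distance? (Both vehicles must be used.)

Minimum combined distance: 101 blocks.

Try each way of splitting the stops between the two vehicles (each non-empty) and, for each split, find the best tour for each vehicle:
  {X} + {P, W, E, B}: 34 + 78 = 112
  {P} + {X, W, E, B}: 42 + 82 = 124
  {X, P} + {W, E, B}: 69 + 76 = 145
  {W} + {X, P, E, B}: 12 + 89 = 101
  {X, W} + {P, E, B}: 46 + 78 = 124
  {P, W} + {X, E, B}: 42 + 71 = 113
  … (15 splits in total)
Best: vehicle 1 O → W → O = 12; vehicle 2 O → X → E → B → P → O = 89; combined 101.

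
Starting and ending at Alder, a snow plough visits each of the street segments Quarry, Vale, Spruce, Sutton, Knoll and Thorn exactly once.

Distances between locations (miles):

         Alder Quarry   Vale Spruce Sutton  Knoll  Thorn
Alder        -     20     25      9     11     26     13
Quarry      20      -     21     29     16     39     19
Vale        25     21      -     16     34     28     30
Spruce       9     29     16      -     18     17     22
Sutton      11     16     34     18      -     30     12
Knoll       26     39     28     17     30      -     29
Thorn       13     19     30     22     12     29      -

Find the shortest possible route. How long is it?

Shortest round trip = 116 miles.

With 6 stops there are 6!/2 = 360 distinct round trips (a route and its reverse cost the same).
Alder→Quarry→Vale→Spruce→Sutton→Knoll→Thorn→Alder: 20+21+16+18+30+29+13 = 147
Alder→Quarry→Vale→Spruce→Sutton→Thorn→Knoll→Alder: 20+21+16+18+12+29+26 = 142
Alder→Quarry→Vale→Spruce→Knoll→Sutton→Thorn→Alder: 20+21+16+17+30+12+13 = 129
Alder→Quarry→Vale→Spruce→Knoll→Thorn→Sutton→Alder: 20+21+16+17+29+12+11 = 126
Alder→Quarry→Vale→Spruce→Thorn→Sutton→Knoll→Alder: 20+21+16+22+12+30+26 = 147
Alder→Quarry→Vale→Spruce→Thorn→Knoll→Sutton→Alder: 20+21+16+22+29+30+11 = 149
Alder→Quarry→Vale→Sutton→Spruce→Knoll→Thorn→Alder: 20+21+34+18+17+29+13 = 152
Alder→Quarry→Vale→Sutton→Spruce→Thorn→Knoll→Alder: 20+21+34+18+22+29+26 = 170
… (352 more)
Alder→Spruce→Knoll→Vale→Quarry→Sutton→Thorn→Alder: 9+17+28+21+16+12+13 = 116  ← best
The minimum is 116.
One optimal route: Alder → Spruce → Knoll → Vale → Quarry → Sutton → Thorn → Alder (or its reverse).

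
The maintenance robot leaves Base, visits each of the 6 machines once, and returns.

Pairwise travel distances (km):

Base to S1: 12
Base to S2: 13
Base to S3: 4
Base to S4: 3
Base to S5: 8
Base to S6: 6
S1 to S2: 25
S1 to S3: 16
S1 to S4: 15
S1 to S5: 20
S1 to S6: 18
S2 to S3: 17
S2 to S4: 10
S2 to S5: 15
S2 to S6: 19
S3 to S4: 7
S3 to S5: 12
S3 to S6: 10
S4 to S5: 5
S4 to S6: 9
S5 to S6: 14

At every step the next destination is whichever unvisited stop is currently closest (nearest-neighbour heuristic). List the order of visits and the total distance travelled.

86 km along Base → S4 → S5 → S3 → S6 → S1 → S2 → Base.

From Base: distances to unvisited — S4=3, S3=4, S6=6, S5=8, S1=12, S2=13. Nearest is S4 (3).
From S4: distances to unvisited — S5=5, S3=7, S6=9, S2=10, S1=15. Nearest is S5 (5).
From S5: distances to unvisited — S3=12, S6=14, S2=15, S1=20. Nearest is S3 (12).
From S3: distances to unvisited — S6=10, S1=16, S2=17. Nearest is S6 (10).
From S6: distances to unvisited — S1=18, S2=19. Nearest is S1 (18).
From S1: distances to unvisited — S2=25. Nearest is S2 (25).
Return S2→Base: 13.
Total = 3 + 5 + 12 + 10 + 18 + 25 + 13 = 86.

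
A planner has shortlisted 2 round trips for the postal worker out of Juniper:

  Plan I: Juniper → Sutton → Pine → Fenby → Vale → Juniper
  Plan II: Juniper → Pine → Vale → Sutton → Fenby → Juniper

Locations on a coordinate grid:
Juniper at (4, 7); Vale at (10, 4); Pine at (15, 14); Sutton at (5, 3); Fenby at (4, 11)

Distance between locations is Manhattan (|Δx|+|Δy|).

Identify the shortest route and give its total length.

Shortest is Plan II, total 52.

Plan I: 5 + 21 + 14 + 13 + 9 = 62
Plan II: 18 + 15 + 6 + 9 + 4 = 52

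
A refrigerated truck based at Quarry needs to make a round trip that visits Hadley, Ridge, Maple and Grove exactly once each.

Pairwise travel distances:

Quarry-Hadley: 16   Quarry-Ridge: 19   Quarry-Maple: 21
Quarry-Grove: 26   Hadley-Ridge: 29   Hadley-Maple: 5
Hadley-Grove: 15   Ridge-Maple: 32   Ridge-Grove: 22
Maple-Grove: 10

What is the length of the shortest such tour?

There are 12 distinct closed tours to check (reversals are equivalent).
Quarry-Hadley-Ridge-Maple-Grove-Quarry: 16+29+32+10+26 = 113
Quarry-Hadley-Ridge-Grove-Maple-Quarry: 16+29+22+10+21 = 98
Quarry-Hadley-Maple-Ridge-Grove-Quarry: 16+5+32+22+26 = 101
Quarry-Hadley-Maple-Grove-Ridge-Quarry: 16+5+10+22+19 = 72
Quarry-Hadley-Grove-Ridge-Maple-Quarry: 16+15+22+32+21 = 106
Quarry-Hadley-Grove-Maple-Ridge-Quarry: 16+15+10+32+19 = 92
Quarry-Ridge-Hadley-Maple-Grove-Quarry: 19+29+5+10+26 = 89
Quarry-Ridge-Hadley-Grove-Maple-Quarry: 19+29+15+10+21 = 94
Quarry-Ridge-Maple-Hadley-Grove-Quarry: 19+32+5+15+26 = 97
Quarry-Ridge-Grove-Hadley-Maple-Quarry: 19+22+15+5+21 = 82
Quarry-Maple-Hadley-Ridge-Grove-Quarry: 21+5+29+22+26 = 103
Quarry-Maple-Ridge-Hadley-Grove-Quarry: 21+32+29+15+26 = 123
The minimum is 72.
One optimal route: Quarry → Hadley → Maple → Grove → Ridge → Quarry (or its reverse).

72 — the shortest possible round trip.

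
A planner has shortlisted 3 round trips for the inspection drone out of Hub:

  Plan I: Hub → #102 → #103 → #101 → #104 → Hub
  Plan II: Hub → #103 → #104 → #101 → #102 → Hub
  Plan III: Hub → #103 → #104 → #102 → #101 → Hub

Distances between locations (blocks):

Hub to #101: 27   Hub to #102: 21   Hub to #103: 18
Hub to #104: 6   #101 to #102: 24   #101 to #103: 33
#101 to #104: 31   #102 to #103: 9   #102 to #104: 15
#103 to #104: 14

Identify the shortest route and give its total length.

Plan I: 21 + 9 + 33 + 31 + 6 = 100
Plan II: 18 + 14 + 31 + 24 + 21 = 108
Plan III: 18 + 14 + 15 + 24 + 27 = 98

Shortest is Plan III, total 98 blocks.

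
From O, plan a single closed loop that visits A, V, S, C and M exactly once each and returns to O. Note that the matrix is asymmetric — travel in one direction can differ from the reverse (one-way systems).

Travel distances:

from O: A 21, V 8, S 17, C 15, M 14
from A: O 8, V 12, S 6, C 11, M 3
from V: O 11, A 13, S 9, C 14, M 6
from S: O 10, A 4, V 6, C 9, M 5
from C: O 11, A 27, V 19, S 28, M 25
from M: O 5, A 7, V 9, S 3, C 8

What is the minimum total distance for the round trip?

Shortest round trip = 43.

O - A - V - S - C - M - O: 21+12+9+9+25+5 = 81
O - A - V - S - M - C - O: 21+12+9+5+8+11 = 66
O - A - V - C - S - M - O: 21+12+14+28+5+5 = 85
O - A - V - C - M - S - O: 21+12+14+25+3+10 = 85
O - A - V - M - S - C - O: 21+12+6+3+9+11 = 62
O - A - V - M - C - S - O: 21+12+6+8+28+10 = 85
O - A - S - V - C - M - O: 21+6+6+14+25+5 = 77
O - A - S - V - M - C - O: 21+6+6+6+8+11 = 58
O - A - S - C - V - M - O: 21+6+9+19+6+5 = 66
O - A - S - C - M - V - O: 21+6+9+25+9+11 = 81
O - A - S - M - V - C - O: 21+6+5+9+14+11 = 66
O - A - S - M - C - V - O: 21+6+5+8+19+11 = 70
O - A - C - V - S - M - O: 21+11+19+9+5+5 = 70
O - A - C - V - M - S - O: 21+11+19+6+3+10 = 70
… (106 more)
O - V - S - A - M - C - O: 8+9+4+3+8+11 = 43  ← best
The minimum is 43.
One optimal route: O → V → S → A → M → C → O.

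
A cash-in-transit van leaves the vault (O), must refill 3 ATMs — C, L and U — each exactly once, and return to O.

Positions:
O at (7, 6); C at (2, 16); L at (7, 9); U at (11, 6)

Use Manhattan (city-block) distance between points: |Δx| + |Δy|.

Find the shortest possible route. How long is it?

Minimum total distance: 38.

O→C→L→U→O: 15+12+7+4 = 38
O→C→U→L→O: 15+19+7+3 = 44
O→L→C→U→O: 3+12+19+4 = 38
The minimum is 38.
One optimal route: O → C → L → U → O (or its reverse).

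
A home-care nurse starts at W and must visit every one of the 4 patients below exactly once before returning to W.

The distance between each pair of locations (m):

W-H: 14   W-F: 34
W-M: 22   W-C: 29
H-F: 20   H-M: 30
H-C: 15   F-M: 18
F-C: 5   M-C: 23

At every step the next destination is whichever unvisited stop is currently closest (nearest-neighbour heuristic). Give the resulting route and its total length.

At W the remaining stops are H 14, M 22, C 29, F 34; go to H.
At H the remaining stops are C 15, F 20, M 30; go to C.
At C the remaining stops are F 5, M 23; go to F.
At F the remaining stops are M 18; go to M.
Return M→W: 22.
Total = 14 + 15 + 5 + 18 + 22 = 74.

74 m along W → H → C → F → M → W.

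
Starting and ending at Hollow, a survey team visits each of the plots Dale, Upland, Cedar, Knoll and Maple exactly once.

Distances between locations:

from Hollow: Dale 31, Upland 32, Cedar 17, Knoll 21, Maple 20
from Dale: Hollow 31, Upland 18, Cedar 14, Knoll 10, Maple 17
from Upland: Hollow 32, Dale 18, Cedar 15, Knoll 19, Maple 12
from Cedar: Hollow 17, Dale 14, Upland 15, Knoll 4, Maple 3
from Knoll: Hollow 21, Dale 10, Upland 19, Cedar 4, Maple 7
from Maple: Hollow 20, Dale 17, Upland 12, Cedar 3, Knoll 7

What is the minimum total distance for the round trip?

There are 60 distinct closed tours to check (reversals are equivalent).
Hollow→Dale→Upland→Cedar→Knoll→Maple→Hollow: 31+18+15+4+7+20 = 95
Hollow→Dale→Upland→Cedar→Maple→Knoll→Hollow: 31+18+15+3+7+21 = 95
Hollow→Dale→Upland→Knoll→Cedar→Maple→Hollow: 31+18+19+4+3+20 = 95
Hollow→Dale→Upland→Knoll→Maple→Cedar→Hollow: 31+18+19+7+3+17 = 95
Hollow→Dale→Upland→Maple→Cedar→Knoll→Hollow: 31+18+12+3+4+21 = 89
Hollow→Dale→Upland→Maple→Knoll→Cedar→Hollow: 31+18+12+7+4+17 = 89
Hollow→Dale→Cedar→Upland→Knoll→Maple→Hollow: 31+14+15+19+7+20 = 106
Hollow→Dale→Cedar→Upland→Maple→Knoll→Hollow: 31+14+15+12+7+21 = 100
Hollow→Dale→Cedar→Knoll→Upland→Maple→Hollow: 31+14+4+19+12+20 = 100
Hollow→Dale→Cedar→Knoll→Maple→Upland→Hollow: 31+14+4+7+12+32 = 100
Hollow→Dale→Cedar→Maple→Upland→Knoll→Hollow: 31+14+3+12+19+21 = 100
Hollow→Dale→Cedar→Maple→Knoll→Upland→Hollow: 31+14+3+7+19+32 = 106
Hollow→Dale→Knoll→Upland→Cedar→Maple→Hollow: 31+10+19+15+3+20 = 98
Hollow→Dale→Knoll→Upland→Maple→Cedar→Hollow: 31+10+19+12+3+17 = 92
… (46 more)
Hollow→Cedar→Knoll→Dale→Upland→Maple→Hollow: 17+4+10+18+12+20 = 81  ← best
The minimum is 81.
One optimal route: Hollow → Cedar → Knoll → Dale → Upland → Maple → Hollow (or its reverse).

81 — the shortest possible round trip.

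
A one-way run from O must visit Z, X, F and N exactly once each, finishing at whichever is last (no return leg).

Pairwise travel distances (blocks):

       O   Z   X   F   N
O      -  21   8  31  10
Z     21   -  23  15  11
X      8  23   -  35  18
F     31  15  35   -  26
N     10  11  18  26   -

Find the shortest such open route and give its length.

There are 4! = 24 possible orderings.
O → Z → X → F → N: 21+23+35+26 = 105
O → Z → X → N → F: 21+23+18+26 = 88
O → Z → F → X → N: 21+15+35+18 = 89
O → Z → F → N → X: 21+15+26+18 = 80
O → Z → N → X → F: 21+11+18+35 = 85
O → Z → N → F → X: 21+11+26+35 = 93
O → X → Z → F → N: 8+23+15+26 = 72
O → X → Z → N → F: 8+23+11+26 = 68
O → X → F → Z → N: 8+35+15+11 = 69
O → X → F → N → Z: 8+35+26+11 = 80
O → X → N → Z → F: 8+18+11+15 = 52
O → X → N → F → Z: 8+18+26+15 = 67
O → F → Z → X → N: 31+15+23+18 = 87
O → F → Z → N → X: 31+15+11+18 = 75
… (10 more)
The minimum is 52.
One shortest path: O → X → N → Z → F.

Shortest open route: 52 blocks.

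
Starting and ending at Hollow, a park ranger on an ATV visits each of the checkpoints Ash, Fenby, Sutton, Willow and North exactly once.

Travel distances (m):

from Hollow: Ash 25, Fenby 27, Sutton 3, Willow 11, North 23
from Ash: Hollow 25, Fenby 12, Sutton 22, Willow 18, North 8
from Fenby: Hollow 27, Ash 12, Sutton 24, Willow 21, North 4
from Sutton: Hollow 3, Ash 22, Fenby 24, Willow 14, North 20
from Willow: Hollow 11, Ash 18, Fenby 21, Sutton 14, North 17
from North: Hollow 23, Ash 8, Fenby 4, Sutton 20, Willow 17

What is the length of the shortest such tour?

With 5 stops there are 5!/2 = 60 distinct round trips (a route and its reverse cost the same).
Hollow→Ash→Fenby→Sutton→Willow→North→Hollow: 25+12+24+14+17+23 = 115
Hollow→Ash→Fenby→Sutton→North→Willow→Hollow: 25+12+24+20+17+11 = 109
Hollow→Ash→Fenby→Willow→Sutton→North→Hollow: 25+12+21+14+20+23 = 115
Hollow→Ash→Fenby→Willow→North→Sutton→Hollow: 25+12+21+17+20+3 = 98
Hollow→Ash→Fenby→North→Sutton→Willow→Hollow: 25+12+4+20+14+11 = 86
Hollow→Ash→Fenby→North→Willow→Sutton→Hollow: 25+12+4+17+14+3 = 75
Hollow→Ash→Sutton→Fenby→Willow→North→Hollow: 25+22+24+21+17+23 = 132
Hollow→Ash→Sutton→Fenby→North→Willow→Hollow: 25+22+24+4+17+11 = 103
Hollow→Ash→Sutton→Willow→Fenby→North→Hollow: 25+22+14+21+4+23 = 109
Hollow→Ash→Sutton→Willow→North→Fenby→Hollow: 25+22+14+17+4+27 = 109
Hollow→Ash→Sutton→North→Fenby→Willow→Hollow: 25+22+20+4+21+11 = 103
Hollow→Ash→Sutton→North→Willow→Fenby→Hollow: 25+22+20+17+21+27 = 132
Hollow→Ash→Willow→Fenby→Sutton→North→Hollow: 25+18+21+24+20+23 = 131
Hollow→Ash→Willow→Fenby→North→Sutton→Hollow: 25+18+21+4+20+3 = 91
… (46 more)
Hollow→Sutton→Fenby→North→Ash→Willow→Hollow: 3+24+4+8+18+11 = 68  ← best
The minimum is 68.
One optimal route: Hollow → Sutton → Fenby → North → Ash → Willow → Hollow (or its reverse).

Minimum total distance: 68 m.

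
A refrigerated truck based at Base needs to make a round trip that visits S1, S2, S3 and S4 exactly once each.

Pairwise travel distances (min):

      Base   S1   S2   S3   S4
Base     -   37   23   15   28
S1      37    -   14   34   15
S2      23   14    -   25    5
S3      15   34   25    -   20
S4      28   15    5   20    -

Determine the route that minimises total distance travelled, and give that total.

There are 12 distinct closed tours to check (reversals are equivalent).
Base→S1→S2→S3→S4→Base: 37+14+25+20+28 = 124
Base→S1→S2→S4→S3→Base: 37+14+5+20+15 = 91
Base→S1→S3→S2→S4→Base: 37+34+25+5+28 = 129
Base→S1→S3→S4→S2→Base: 37+34+20+5+23 = 119
Base→S1→S4→S2→S3→Base: 37+15+5+25+15 = 97
Base→S1→S4→S3→S2→Base: 37+15+20+25+23 = 120
Base→S2→S1→S3→S4→Base: 23+14+34+20+28 = 119
Base→S2→S1→S4→S3→Base: 23+14+15+20+15 = 87
Base→S2→S3→S1→S4→Base: 23+25+34+15+28 = 125
Base→S2→S4→S1→S3→Base: 23+5+15+34+15 = 92
Base→S3→S1→S2→S4→Base: 15+34+14+5+28 = 96
Base→S3→S2→S1→S4→Base: 15+25+14+15+28 = 97
The minimum is 87.
One optimal route: Base → S2 → S1 → S4 → S3 → Base (or its reverse).

Minimum total distance: 87 min.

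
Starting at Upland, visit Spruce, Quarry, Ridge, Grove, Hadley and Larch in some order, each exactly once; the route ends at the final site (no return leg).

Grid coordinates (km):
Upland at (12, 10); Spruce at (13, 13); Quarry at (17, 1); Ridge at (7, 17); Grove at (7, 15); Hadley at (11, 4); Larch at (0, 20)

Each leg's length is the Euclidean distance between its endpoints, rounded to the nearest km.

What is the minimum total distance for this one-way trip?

There are 6! = 720 possible orderings.
Upland - Spruce - Quarry - Ridge - Grove - Hadley - Larch: 3+13+19+2+12+19 = 68
Upland - Spruce - Quarry - Ridge - Grove - Larch - Hadley: 3+13+19+2+9+19 = 65
Upland - Spruce - Quarry - Ridge - Hadley - Grove - Larch: 3+13+19+14+12+9 = 70
Upland - Spruce - Quarry - Ridge - Hadley - Larch - Grove: 3+13+19+14+19+9 = 77
Upland - Spruce - Quarry - Ridge - Larch - Grove - Hadley: 3+13+19+8+9+12 = 64
Upland - Spruce - Quarry - Ridge - Larch - Hadley - Grove: 3+13+19+8+19+12 = 74
Upland - Spruce - Quarry - Grove - Ridge - Hadley - Larch: 3+13+17+2+14+19 = 68
Upland - Spruce - Quarry - Grove - Ridge - Larch - Hadley: 3+13+17+2+8+19 = 62
… (712 more)
Upland - Quarry - Hadley - Spruce - Grove - Ridge - Larch: 10+7+9+6+2+8 = 42  ← best
The minimum is 42.
One shortest path: Upland → Quarry → Hadley → Spruce → Grove → Ridge → Larch.

Minimum one-way distance = 42 km.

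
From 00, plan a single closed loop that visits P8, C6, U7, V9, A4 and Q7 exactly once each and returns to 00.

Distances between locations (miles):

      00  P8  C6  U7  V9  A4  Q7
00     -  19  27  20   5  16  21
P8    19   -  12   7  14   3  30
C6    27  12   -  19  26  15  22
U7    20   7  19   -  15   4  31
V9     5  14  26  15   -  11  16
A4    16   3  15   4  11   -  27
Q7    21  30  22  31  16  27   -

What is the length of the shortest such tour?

82 miles — the shortest possible round trip.

There are 360 distinct closed tours to check (reversals are equivalent).
00 - P8 - C6 - U7 - V9 - A4 - Q7 - 00: 19+12+19+15+11+27+21 = 124
00 - P8 - C6 - U7 - V9 - Q7 - A4 - 00: 19+12+19+15+16+27+16 = 124
00 - P8 - C6 - U7 - A4 - V9 - Q7 - 00: 19+12+19+4+11+16+21 = 102
00 - P8 - C6 - U7 - A4 - Q7 - V9 - 00: 19+12+19+4+27+16+5 = 102
00 - P8 - C6 - U7 - Q7 - V9 - A4 - 00: 19+12+19+31+16+11+16 = 124
00 - P8 - C6 - U7 - Q7 - A4 - V9 - 00: 19+12+19+31+27+11+5 = 124
00 - P8 - C6 - V9 - U7 - A4 - Q7 - 00: 19+12+26+15+4+27+21 = 124
00 - P8 - C6 - V9 - U7 - Q7 - A4 - 00: 19+12+26+15+31+27+16 = 146
… (352 more)
00 - U7 - A4 - P8 - C6 - Q7 - V9 - 00: 20+4+3+12+22+16+5 = 82  ← best
The minimum is 82.
One optimal route: 00 → U7 → A4 → P8 → C6 → Q7 → V9 → 00 (or its reverse).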